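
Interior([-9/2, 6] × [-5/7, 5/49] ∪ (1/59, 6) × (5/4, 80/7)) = ((-9/2, 6) × (-5/7, 5/49)) ∪ ((1/59, 6) × (5/4, 80/7))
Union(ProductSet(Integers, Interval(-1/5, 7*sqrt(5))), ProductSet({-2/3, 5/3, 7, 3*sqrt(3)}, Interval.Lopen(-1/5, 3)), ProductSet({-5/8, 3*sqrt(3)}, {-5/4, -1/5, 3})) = Union(ProductSet({-5/8, 3*sqrt(3)}, {-5/4, -1/5, 3}), ProductSet({-2/3, 5/3, 7, 3*sqrt(3)}, Interval.Lopen(-1/5, 3)), ProductSet(Integers, Interval(-1/5, 7*sqrt(5))))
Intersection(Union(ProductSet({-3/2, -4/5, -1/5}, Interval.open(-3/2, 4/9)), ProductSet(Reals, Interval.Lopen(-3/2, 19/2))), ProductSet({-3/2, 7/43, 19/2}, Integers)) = ProductSet({-3/2, 7/43, 19/2}, Range(-1, 10, 1))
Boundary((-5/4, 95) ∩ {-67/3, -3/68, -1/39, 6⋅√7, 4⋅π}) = {-3/68, -1/39, 6⋅√7, 4⋅π}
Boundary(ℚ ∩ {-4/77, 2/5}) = {-4/77, 2/5}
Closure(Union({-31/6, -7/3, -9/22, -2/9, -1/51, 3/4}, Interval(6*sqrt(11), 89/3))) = Union({-31/6, -7/3, -9/22, -2/9, -1/51, 3/4}, Interval(6*sqrt(11), 89/3))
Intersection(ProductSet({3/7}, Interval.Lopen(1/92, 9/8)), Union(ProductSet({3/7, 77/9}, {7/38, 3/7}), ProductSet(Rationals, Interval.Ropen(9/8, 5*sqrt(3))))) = ProductSet({3/7}, {7/38, 3/7, 9/8})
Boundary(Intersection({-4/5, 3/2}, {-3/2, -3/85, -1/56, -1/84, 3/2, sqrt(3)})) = {3/2}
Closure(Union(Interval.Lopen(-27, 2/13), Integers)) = Union(Integers, Interval(-27, 2/13))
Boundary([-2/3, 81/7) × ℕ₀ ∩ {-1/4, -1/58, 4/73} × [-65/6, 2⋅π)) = {-1/4, -1/58, 4/73} × {0, 1, …, 6}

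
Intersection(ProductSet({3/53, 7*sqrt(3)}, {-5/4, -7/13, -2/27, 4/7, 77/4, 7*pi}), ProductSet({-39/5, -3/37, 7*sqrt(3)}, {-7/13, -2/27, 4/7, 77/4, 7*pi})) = ProductSet({7*sqrt(3)}, {-7/13, -2/27, 4/7, 77/4, 7*pi})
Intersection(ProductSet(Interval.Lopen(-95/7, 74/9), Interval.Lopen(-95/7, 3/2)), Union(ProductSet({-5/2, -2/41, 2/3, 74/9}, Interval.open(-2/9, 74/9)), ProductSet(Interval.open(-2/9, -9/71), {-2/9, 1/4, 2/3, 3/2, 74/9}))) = Union(ProductSet({-5/2, -2/41, 2/3, 74/9}, Interval.Lopen(-2/9, 3/2)), ProductSet(Interval.open(-2/9, -9/71), {-2/9, 1/4, 2/3, 3/2}))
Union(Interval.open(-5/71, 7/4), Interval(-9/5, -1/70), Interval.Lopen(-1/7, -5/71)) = Interval.Ropen(-9/5, 7/4)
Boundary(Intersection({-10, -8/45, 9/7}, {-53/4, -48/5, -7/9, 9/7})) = {9/7}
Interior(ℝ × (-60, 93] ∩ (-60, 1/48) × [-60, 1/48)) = (-60, 1/48) × (-60, 1/48)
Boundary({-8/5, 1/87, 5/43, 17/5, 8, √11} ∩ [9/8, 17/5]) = {17/5, √11}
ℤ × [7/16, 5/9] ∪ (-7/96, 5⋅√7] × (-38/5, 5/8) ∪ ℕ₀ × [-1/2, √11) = (ℤ × [7/16, 5/9]) ∪ (ℕ₀ × [-1/2, √11)) ∪ ((-7/96, 5⋅√7] × (-38/5, 5/8))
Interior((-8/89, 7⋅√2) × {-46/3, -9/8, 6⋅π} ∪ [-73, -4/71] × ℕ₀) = ∅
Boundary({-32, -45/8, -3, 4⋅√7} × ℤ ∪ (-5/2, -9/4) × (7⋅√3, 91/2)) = ({-32, -45/8, -3, 4⋅√7} × ℤ) ∪ ({-5/2, -9/4} × [7⋅√3, 91/2]) ∪ ([-5/2, -9/4] × {91/2, 7⋅√3})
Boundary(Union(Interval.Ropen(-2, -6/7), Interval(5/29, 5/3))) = {-2, -6/7, 5/29, 5/3}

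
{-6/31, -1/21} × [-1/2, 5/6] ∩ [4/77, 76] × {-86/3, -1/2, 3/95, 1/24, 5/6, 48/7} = ∅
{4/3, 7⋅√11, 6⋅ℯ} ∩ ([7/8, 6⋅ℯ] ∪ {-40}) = {4/3, 6⋅ℯ}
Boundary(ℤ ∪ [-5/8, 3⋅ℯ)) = {-5/8, 3⋅ℯ} ∪ (ℤ \ (-5/8, 3⋅ℯ))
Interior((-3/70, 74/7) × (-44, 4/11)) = (-3/70, 74/7) × (-44, 4/11)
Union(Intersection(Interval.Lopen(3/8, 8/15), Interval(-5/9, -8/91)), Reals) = Reals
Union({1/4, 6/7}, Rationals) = Rationals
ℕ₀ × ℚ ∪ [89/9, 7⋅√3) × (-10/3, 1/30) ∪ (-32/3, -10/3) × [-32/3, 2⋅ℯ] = (ℕ₀ × ℚ) ∪ ((-32/3, -10/3) × [-32/3, 2⋅ℯ]) ∪ ([89/9, 7⋅√3) × (-10/3, 1/30))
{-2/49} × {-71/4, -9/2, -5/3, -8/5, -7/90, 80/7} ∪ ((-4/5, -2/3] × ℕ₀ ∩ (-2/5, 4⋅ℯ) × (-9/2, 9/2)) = {-2/49} × {-71/4, -9/2, -5/3, -8/5, -7/90, 80/7}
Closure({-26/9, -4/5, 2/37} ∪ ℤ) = ℤ ∪ {-26/9, -4/5, 2/37}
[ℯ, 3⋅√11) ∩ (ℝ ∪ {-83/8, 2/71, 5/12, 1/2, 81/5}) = [ℯ, 3⋅√11)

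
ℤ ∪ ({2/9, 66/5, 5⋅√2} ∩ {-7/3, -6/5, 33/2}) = ℤ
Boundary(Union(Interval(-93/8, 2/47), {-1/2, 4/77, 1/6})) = {-93/8, 2/47, 4/77, 1/6}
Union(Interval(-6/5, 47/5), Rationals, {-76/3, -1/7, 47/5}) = Union(Interval(-6/5, 47/5), Rationals)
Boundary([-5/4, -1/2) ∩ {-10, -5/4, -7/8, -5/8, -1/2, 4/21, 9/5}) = {-5/4, -7/8, -5/8}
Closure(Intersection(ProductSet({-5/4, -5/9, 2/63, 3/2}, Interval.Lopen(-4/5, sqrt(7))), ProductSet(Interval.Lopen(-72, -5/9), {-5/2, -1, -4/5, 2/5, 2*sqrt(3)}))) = ProductSet({-5/4, -5/9}, {2/5})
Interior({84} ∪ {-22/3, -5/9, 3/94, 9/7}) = ∅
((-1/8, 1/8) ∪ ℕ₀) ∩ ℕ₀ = ℕ₀ ∪ {0}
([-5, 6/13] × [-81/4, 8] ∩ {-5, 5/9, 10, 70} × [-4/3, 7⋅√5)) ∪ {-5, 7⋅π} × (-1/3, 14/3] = ({-5} × [-4/3, 8]) ∪ ({-5, 7⋅π} × (-1/3, 14/3])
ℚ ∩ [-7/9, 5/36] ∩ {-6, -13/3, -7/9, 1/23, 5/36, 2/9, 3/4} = {-7/9, 1/23, 5/36}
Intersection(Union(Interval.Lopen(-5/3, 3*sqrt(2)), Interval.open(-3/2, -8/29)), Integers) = Range(-1, 5, 1)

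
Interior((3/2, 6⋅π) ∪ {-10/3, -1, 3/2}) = (3/2, 6⋅π)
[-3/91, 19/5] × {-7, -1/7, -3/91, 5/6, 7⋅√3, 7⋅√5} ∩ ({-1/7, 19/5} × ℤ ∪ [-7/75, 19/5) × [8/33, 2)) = ({19/5} × {-7}) ∪ ([-3/91, 19/5) × {5/6})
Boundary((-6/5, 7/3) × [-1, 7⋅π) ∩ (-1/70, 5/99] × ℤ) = [-1/70, 5/99] × {-1, 0, …, 21}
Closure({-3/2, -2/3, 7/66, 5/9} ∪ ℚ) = ℝ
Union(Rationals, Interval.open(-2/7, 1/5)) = Union(Interval(-2/7, 1/5), Rationals)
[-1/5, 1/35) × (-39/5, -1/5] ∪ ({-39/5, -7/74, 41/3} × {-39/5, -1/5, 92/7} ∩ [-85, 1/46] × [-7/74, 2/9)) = [-1/5, 1/35) × (-39/5, -1/5]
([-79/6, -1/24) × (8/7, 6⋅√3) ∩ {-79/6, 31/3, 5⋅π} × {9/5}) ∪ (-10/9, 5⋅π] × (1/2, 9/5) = ({-79/6} × {9/5}) ∪ ((-10/9, 5⋅π] × (1/2, 9/5))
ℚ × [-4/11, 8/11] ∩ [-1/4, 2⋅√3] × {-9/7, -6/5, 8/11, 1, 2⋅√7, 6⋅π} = (ℚ ∩ [-1/4, 2⋅√3]) × {8/11}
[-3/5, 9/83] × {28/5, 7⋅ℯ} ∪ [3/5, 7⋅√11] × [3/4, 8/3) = ([-3/5, 9/83] × {28/5, 7⋅ℯ}) ∪ ([3/5, 7⋅√11] × [3/4, 8/3))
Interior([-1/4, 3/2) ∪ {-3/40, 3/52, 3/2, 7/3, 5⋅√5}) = (-1/4, 3/2)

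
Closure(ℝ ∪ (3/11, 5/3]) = (-∞, ∞)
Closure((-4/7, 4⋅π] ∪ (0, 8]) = [-4/7, 4⋅π]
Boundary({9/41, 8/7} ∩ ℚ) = {9/41, 8/7}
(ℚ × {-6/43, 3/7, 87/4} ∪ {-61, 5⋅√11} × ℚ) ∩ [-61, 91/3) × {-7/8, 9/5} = {-61, 5⋅√11} × {-7/8, 9/5}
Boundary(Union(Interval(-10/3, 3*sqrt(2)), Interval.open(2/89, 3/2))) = {-10/3, 3*sqrt(2)}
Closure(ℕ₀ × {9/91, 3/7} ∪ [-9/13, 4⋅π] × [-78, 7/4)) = (ℕ₀ × {9/91, 3/7}) ∪ ([-9/13, 4⋅π] × [-78, 7/4])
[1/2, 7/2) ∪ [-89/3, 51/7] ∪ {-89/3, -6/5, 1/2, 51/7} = [-89/3, 51/7]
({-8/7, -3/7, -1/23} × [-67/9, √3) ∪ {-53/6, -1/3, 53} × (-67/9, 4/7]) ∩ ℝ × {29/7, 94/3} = ∅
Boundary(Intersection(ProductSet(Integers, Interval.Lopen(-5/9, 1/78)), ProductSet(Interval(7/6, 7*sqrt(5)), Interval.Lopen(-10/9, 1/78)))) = ProductSet(Range(2, 16, 1), Interval(-5/9, 1/78))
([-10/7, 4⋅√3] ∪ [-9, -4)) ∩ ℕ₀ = {0, 1, …, 6}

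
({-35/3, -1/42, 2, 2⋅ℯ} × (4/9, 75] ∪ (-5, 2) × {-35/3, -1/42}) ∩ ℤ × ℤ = {2} × {1, 2, …, 75}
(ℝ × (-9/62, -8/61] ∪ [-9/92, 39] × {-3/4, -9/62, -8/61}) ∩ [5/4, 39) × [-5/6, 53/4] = [5/4, 39) × ({-3/4} ∪ [-9/62, -8/61])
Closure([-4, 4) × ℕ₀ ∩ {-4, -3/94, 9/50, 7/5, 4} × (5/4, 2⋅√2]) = {-4, -3/94, 9/50, 7/5} × {2}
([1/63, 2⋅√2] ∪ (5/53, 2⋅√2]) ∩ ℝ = [1/63, 2⋅√2]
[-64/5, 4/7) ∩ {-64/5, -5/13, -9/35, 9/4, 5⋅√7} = {-64/5, -5/13, -9/35}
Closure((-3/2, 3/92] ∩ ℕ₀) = {0}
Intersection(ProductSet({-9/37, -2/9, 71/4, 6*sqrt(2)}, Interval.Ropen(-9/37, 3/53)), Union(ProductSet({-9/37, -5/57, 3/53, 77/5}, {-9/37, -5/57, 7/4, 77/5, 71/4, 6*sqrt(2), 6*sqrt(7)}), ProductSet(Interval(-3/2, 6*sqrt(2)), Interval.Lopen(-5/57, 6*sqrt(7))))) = Union(ProductSet({-9/37}, {-9/37, -5/57}), ProductSet({-9/37, -2/9, 6*sqrt(2)}, Interval.open(-5/57, 3/53)))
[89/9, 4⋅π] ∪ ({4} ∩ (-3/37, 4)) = [89/9, 4⋅π]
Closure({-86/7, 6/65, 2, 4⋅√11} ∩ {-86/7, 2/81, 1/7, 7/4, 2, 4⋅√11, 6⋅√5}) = {-86/7, 2, 4⋅√11}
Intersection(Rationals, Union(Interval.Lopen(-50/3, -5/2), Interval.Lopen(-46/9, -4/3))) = Intersection(Interval.Lopen(-50/3, -4/3), Rationals)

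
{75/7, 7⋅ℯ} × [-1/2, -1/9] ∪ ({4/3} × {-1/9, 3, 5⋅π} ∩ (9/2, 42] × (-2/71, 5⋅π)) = {75/7, 7⋅ℯ} × [-1/2, -1/9]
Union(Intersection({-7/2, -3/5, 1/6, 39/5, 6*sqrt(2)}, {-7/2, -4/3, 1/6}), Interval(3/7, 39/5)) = Union({-7/2, 1/6}, Interval(3/7, 39/5))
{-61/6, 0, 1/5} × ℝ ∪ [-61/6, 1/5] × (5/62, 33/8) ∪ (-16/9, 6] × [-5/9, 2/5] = ({-61/6, 0, 1/5} × ℝ) ∪ ([-61/6, 1/5] × (5/62, 33/8)) ∪ ((-16/9, 6] × [-5/9, 2/5])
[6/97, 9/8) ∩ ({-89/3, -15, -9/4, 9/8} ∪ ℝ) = [6/97, 9/8)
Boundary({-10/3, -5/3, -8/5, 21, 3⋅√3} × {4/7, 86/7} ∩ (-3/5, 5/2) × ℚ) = ∅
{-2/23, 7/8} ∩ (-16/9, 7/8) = {-2/23}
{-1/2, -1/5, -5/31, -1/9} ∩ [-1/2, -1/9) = {-1/2, -1/5, -5/31}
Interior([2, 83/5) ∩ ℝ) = (2, 83/5)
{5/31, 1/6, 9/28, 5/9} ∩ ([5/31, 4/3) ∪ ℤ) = {5/31, 1/6, 9/28, 5/9}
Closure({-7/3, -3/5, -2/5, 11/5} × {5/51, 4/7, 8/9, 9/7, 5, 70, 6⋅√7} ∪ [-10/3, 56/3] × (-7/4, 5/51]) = ([-10/3, 56/3] × [-7/4, 5/51]) ∪ ({-7/3, -3/5, -2/5, 11/5} × {5/51, 4/7, 8/9, 9/7, 5, 70, 6⋅√7})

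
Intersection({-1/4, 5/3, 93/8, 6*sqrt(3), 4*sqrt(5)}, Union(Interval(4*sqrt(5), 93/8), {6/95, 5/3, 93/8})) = {5/3, 93/8, 6*sqrt(3), 4*sqrt(5)}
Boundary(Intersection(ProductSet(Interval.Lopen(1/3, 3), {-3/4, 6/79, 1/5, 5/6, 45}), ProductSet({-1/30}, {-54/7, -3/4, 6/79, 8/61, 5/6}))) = EmptySet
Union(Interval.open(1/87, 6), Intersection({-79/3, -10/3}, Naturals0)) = Interval.open(1/87, 6)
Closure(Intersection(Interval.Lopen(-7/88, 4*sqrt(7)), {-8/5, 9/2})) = {9/2}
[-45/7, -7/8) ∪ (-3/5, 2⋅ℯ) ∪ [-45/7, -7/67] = [-45/7, 2⋅ℯ)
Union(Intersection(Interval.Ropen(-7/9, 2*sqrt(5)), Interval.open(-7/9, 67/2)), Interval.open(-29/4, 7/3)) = Interval.open(-29/4, 2*sqrt(5))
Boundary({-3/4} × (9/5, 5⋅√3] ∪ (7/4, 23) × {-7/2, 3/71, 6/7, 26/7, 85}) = ({-3/4} × [9/5, 5⋅√3]) ∪ ([7/4, 23] × {-7/2, 3/71, 6/7, 26/7, 85})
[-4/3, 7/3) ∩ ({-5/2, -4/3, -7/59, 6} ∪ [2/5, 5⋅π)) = {-4/3, -7/59} ∪ [2/5, 7/3)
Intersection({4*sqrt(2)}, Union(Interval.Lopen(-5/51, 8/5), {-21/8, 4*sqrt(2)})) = {4*sqrt(2)}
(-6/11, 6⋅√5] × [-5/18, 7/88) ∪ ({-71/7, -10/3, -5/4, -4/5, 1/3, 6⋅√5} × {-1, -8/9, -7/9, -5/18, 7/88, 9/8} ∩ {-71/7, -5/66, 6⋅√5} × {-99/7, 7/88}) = ({-71/7, 6⋅√5} × {7/88}) ∪ ((-6/11, 6⋅√5] × [-5/18, 7/88))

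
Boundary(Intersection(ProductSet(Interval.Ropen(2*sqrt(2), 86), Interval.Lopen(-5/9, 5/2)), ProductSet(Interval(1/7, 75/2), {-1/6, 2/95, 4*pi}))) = ProductSet(Interval(2*sqrt(2), 75/2), {-1/6, 2/95})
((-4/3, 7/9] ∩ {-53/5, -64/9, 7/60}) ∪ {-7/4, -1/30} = {-7/4, -1/30, 7/60}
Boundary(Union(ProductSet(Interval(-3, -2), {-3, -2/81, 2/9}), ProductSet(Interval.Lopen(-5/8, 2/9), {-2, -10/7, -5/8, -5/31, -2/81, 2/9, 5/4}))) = Union(ProductSet(Interval(-3, -2), {-3, -2/81, 2/9}), ProductSet(Interval(-5/8, 2/9), {-2, -10/7, -5/8, -5/31, -2/81, 2/9, 5/4}))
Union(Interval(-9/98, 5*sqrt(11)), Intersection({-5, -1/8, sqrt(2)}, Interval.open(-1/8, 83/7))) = Interval(-9/98, 5*sqrt(11))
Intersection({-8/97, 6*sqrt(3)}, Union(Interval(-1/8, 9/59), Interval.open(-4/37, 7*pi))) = {-8/97, 6*sqrt(3)}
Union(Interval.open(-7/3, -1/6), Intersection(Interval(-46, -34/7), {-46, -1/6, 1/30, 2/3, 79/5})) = Union({-46}, Interval.open(-7/3, -1/6))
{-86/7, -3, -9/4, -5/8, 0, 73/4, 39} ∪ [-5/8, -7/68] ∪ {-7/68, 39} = {-86/7, -3, -9/4, 0, 73/4, 39} ∪ [-5/8, -7/68]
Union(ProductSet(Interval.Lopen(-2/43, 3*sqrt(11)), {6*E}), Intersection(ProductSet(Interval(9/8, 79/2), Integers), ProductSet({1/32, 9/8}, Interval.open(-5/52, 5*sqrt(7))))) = Union(ProductSet({9/8}, Range(0, 14, 1)), ProductSet(Interval.Lopen(-2/43, 3*sqrt(11)), {6*E}))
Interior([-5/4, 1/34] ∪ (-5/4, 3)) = (-5/4, 3)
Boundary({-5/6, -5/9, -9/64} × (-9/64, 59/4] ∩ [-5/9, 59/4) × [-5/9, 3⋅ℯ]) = {-5/9, -9/64} × [-9/64, 3⋅ℯ]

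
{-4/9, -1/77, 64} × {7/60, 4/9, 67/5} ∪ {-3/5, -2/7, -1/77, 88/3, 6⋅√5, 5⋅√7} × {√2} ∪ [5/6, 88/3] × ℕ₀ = ([5/6, 88/3] × ℕ₀) ∪ ({-4/9, -1/77, 64} × {7/60, 4/9, 67/5}) ∪ ({-3/5, -2/7, -1/77, 88/3, 6⋅√5, 5⋅√7} × {√2})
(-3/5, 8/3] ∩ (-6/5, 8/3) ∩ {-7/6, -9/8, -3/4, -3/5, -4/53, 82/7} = {-4/53}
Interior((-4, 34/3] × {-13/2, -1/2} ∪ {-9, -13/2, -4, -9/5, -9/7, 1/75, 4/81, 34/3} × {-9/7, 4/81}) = ∅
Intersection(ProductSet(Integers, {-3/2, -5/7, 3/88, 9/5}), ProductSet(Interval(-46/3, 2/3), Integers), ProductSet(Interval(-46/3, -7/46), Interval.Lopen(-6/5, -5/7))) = EmptySet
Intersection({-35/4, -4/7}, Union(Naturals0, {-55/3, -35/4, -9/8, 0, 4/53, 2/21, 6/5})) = {-35/4}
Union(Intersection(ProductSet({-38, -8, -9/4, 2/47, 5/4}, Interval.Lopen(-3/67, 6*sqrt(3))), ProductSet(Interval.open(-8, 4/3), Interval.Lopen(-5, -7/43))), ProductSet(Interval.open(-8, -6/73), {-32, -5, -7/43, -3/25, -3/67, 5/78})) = ProductSet(Interval.open(-8, -6/73), {-32, -5, -7/43, -3/25, -3/67, 5/78})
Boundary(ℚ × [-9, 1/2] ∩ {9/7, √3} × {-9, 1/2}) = {9/7} × {-9, 1/2}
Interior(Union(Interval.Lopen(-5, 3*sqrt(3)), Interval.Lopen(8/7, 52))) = Interval.open(-5, 52)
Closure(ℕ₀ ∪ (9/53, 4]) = ℕ₀ ∪ [9/53, 4] ∪ (ℕ₀ \ (9/53, 4))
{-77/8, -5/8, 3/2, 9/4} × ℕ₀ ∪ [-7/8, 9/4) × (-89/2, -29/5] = ({-77/8, -5/8, 3/2, 9/4} × ℕ₀) ∪ ([-7/8, 9/4) × (-89/2, -29/5])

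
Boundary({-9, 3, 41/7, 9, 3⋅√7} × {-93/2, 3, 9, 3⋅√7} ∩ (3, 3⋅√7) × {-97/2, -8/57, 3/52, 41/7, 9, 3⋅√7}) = {41/7} × {9, 3⋅√7}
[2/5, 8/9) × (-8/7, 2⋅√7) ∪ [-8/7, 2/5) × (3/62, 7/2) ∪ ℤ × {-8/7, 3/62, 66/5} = (ℤ × {-8/7, 3/62, 66/5}) ∪ ([-8/7, 2/5) × (3/62, 7/2)) ∪ ([2/5, 8/9) × (-8/7, 2⋅√7))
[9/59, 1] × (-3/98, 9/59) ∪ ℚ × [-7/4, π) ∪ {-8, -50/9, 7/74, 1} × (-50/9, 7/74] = (ℚ × [-7/4, π)) ∪ ({-8, -50/9, 7/74, 1} × (-50/9, 7/74]) ∪ ([9/59, 1] × (-3/98, 9/59))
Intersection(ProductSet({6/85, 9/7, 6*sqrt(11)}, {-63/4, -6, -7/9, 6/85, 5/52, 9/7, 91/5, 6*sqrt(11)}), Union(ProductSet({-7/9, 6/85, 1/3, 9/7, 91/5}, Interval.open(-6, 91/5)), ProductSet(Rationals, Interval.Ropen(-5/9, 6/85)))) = ProductSet({6/85, 9/7}, {-7/9, 6/85, 5/52, 9/7})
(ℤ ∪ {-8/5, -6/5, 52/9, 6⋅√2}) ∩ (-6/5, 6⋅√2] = {-1, 0, …, 8} ∪ {52/9, 6⋅√2}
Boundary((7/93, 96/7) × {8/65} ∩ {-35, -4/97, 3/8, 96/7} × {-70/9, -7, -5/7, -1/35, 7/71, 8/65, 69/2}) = {3/8} × {8/65}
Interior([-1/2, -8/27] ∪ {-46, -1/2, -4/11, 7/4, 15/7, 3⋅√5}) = (-1/2, -8/27)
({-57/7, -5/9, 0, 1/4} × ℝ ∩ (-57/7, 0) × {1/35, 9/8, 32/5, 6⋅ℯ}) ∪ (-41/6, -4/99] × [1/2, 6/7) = ({-5/9} × {1/35, 9/8, 32/5, 6⋅ℯ}) ∪ ((-41/6, -4/99] × [1/2, 6/7))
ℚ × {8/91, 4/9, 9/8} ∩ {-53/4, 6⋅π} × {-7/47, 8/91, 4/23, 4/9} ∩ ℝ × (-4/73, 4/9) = {-53/4} × {8/91}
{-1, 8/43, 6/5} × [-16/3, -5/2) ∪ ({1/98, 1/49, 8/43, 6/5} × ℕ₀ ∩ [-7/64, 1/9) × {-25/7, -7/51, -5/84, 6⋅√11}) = {-1, 8/43, 6/5} × [-16/3, -5/2)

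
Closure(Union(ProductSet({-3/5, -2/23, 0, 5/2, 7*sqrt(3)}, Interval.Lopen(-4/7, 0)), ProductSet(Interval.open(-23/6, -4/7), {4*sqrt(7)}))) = Union(ProductSet({-3/5, -2/23, 0, 5/2, 7*sqrt(3)}, Interval(-4/7, 0)), ProductSet(Interval(-23/6, -4/7), {4*sqrt(7)}))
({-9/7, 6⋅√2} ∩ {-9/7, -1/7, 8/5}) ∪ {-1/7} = {-9/7, -1/7}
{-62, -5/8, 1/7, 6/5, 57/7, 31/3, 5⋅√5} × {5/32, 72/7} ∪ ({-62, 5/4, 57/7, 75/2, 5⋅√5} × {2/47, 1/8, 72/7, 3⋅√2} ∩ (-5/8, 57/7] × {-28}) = {-62, -5/8, 1/7, 6/5, 57/7, 31/3, 5⋅√5} × {5/32, 72/7}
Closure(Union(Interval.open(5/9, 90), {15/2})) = Interval(5/9, 90)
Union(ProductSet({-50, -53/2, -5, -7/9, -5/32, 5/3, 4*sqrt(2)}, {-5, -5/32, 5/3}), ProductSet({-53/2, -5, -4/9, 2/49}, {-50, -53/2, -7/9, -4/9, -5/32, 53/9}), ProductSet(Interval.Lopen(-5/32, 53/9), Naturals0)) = Union(ProductSet({-53/2, -5, -4/9, 2/49}, {-50, -53/2, -7/9, -4/9, -5/32, 53/9}), ProductSet({-50, -53/2, -5, -7/9, -5/32, 5/3, 4*sqrt(2)}, {-5, -5/32, 5/3}), ProductSet(Interval.Lopen(-5/32, 53/9), Naturals0))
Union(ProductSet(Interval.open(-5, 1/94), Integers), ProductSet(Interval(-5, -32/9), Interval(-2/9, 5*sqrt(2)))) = Union(ProductSet(Interval(-5, -32/9), Interval(-2/9, 5*sqrt(2))), ProductSet(Interval.open(-5, 1/94), Integers))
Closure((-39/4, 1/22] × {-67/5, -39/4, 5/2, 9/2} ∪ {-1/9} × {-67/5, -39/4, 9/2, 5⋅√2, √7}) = ([-39/4, 1/22] × {-67/5, -39/4, 5/2, 9/2}) ∪ ({-1/9} × {-67/5, -39/4, 9/2, 5⋅√2, √7})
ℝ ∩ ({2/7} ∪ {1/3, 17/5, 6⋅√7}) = {2/7, 1/3, 17/5, 6⋅√7}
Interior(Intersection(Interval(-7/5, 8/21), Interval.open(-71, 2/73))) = Interval.open(-7/5, 2/73)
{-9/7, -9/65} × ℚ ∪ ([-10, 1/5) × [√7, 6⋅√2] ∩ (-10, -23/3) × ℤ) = ({-9/7, -9/65} × ℚ) ∪ ((-10, -23/3) × {3, 4, …, 8})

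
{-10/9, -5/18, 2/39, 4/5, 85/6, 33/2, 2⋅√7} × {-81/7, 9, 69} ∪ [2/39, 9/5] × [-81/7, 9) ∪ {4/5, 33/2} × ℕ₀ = ({4/5, 33/2} × ℕ₀) ∪ ([2/39, 9/5] × [-81/7, 9)) ∪ ({-10/9, -5/18, 2/39, 4/5, 85/6, 33/2, 2⋅√7} × {-81/7, 9, 69})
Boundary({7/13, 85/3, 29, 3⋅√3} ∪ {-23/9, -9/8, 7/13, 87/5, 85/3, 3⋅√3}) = {-23/9, -9/8, 7/13, 87/5, 85/3, 29, 3⋅√3}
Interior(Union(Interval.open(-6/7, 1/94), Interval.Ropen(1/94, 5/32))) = Interval.open(-6/7, 5/32)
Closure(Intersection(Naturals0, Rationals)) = Naturals0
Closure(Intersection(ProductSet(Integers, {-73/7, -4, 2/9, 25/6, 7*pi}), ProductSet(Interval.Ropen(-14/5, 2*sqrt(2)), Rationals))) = ProductSet(Range(-2, 3, 1), {-73/7, -4, 2/9, 25/6})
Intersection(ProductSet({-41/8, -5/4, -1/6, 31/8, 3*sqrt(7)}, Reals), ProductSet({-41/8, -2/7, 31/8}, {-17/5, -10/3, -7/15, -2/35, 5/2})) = ProductSet({-41/8, 31/8}, {-17/5, -10/3, -7/15, -2/35, 5/2})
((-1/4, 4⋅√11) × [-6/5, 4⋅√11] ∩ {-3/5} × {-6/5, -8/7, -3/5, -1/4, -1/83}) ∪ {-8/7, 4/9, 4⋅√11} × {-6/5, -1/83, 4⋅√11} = {-8/7, 4/9, 4⋅√11} × {-6/5, -1/83, 4⋅√11}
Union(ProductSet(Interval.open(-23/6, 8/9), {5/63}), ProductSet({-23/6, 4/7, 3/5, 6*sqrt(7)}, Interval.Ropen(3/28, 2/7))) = Union(ProductSet({-23/6, 4/7, 3/5, 6*sqrt(7)}, Interval.Ropen(3/28, 2/7)), ProductSet(Interval.open(-23/6, 8/9), {5/63}))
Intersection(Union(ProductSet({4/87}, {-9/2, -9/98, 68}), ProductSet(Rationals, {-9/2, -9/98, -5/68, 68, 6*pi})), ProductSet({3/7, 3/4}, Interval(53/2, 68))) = ProductSet({3/7, 3/4}, {68})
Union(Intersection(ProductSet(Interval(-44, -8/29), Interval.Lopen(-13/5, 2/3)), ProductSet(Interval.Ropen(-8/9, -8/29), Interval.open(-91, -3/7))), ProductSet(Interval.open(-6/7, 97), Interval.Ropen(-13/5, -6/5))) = Union(ProductSet(Interval.Ropen(-8/9, -8/29), Interval.open(-13/5, -3/7)), ProductSet(Interval.open(-6/7, 97), Interval.Ropen(-13/5, -6/5)))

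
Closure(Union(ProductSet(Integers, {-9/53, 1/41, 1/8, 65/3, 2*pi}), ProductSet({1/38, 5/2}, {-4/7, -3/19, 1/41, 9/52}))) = Union(ProductSet({1/38, 5/2}, {-4/7, -3/19, 1/41, 9/52}), ProductSet(Integers, {-9/53, 1/41, 1/8, 65/3, 2*pi}))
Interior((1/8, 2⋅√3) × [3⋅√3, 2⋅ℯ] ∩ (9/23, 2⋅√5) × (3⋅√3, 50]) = (9/23, 2⋅√3) × (3⋅√3, 2⋅ℯ)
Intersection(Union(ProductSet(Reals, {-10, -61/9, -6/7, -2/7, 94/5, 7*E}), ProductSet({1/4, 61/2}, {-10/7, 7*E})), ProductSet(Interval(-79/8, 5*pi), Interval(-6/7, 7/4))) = ProductSet(Interval(-79/8, 5*pi), {-6/7, -2/7})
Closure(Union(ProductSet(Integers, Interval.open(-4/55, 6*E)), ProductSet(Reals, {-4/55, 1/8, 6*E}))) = Union(ProductSet(Integers, Interval(-4/55, 6*E)), ProductSet(Reals, {-4/55, 1/8, 6*E}))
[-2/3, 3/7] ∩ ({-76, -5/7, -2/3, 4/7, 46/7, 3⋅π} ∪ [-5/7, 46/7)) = [-2/3, 3/7]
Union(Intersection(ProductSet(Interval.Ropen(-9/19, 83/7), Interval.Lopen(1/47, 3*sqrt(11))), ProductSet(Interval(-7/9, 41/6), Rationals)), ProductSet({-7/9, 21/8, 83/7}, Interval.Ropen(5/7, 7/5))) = Union(ProductSet({-7/9, 21/8, 83/7}, Interval.Ropen(5/7, 7/5)), ProductSet(Interval(-9/19, 41/6), Intersection(Interval.Lopen(1/47, 3*sqrt(11)), Rationals)))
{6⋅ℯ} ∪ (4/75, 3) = (4/75, 3) ∪ {6⋅ℯ}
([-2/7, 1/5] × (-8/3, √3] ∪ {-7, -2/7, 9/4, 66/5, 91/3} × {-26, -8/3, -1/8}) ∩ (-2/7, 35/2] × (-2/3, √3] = ({9/4, 66/5} × {-1/8}) ∪ ((-2/7, 1/5] × (-2/3, √3])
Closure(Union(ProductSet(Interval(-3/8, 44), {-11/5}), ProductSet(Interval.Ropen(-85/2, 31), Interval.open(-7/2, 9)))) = Union(ProductSet({-85/2, 31}, Interval(-7/2, 9)), ProductSet(Interval(-85/2, 31), {-7/2, 9}), ProductSet(Interval.Ropen(-85/2, 31), Interval.open(-7/2, 9)), ProductSet(Interval(-3/8, 44), {-11/5}))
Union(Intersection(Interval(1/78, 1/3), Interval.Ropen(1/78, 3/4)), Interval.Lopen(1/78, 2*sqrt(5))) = Interval(1/78, 2*sqrt(5))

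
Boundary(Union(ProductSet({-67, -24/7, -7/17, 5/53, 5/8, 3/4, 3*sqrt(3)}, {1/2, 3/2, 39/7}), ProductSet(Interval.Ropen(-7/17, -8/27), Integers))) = Union(ProductSet({-67, -24/7, -7/17, 5/53, 5/8, 3/4, 3*sqrt(3)}, {1/2, 3/2, 39/7}), ProductSet(Interval(-7/17, -8/27), Integers))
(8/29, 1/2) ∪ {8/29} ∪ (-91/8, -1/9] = (-91/8, -1/9] ∪ [8/29, 1/2)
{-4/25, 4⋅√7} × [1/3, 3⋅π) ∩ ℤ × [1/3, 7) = ∅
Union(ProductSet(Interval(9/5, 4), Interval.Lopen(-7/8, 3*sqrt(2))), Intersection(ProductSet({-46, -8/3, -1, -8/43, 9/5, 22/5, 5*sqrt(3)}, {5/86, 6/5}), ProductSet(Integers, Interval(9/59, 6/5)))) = Union(ProductSet({-46, -1}, {6/5}), ProductSet(Interval(9/5, 4), Interval.Lopen(-7/8, 3*sqrt(2))))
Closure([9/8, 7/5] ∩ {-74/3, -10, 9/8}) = {9/8}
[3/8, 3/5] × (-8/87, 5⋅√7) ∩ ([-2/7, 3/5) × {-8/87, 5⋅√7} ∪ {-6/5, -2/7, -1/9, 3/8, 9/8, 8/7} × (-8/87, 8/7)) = {3/8} × (-8/87, 8/7)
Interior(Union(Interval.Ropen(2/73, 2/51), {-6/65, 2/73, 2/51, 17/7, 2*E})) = Interval.open(2/73, 2/51)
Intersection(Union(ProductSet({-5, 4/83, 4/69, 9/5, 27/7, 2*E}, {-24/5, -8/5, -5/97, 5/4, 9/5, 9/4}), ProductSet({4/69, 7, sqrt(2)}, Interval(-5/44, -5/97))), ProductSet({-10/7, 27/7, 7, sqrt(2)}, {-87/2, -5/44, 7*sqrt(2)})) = ProductSet({7, sqrt(2)}, {-5/44})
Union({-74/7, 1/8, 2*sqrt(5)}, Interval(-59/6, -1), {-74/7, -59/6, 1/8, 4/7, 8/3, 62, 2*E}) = Union({-74/7, 1/8, 4/7, 8/3, 62, 2*sqrt(5), 2*E}, Interval(-59/6, -1))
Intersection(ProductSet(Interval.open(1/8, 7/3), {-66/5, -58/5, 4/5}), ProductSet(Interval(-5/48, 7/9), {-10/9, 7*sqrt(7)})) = EmptySet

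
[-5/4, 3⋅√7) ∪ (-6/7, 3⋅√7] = [-5/4, 3⋅√7]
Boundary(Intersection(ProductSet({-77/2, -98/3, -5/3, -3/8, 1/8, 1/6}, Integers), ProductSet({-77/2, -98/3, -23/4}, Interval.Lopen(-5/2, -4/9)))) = ProductSet({-77/2, -98/3}, Range(-2, 0, 1))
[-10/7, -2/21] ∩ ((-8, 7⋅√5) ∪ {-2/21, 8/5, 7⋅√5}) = [-10/7, -2/21]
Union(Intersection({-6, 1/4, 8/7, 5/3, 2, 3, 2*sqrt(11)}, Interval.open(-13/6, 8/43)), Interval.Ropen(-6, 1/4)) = Interval.Ropen(-6, 1/4)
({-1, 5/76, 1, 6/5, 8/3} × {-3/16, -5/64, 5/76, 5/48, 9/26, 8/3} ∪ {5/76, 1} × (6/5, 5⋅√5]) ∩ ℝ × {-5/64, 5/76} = {-1, 5/76, 1, 6/5, 8/3} × {-5/64, 5/76}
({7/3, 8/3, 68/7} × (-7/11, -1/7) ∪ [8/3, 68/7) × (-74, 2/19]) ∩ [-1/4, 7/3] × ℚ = {7/3} × (ℚ ∩ (-7/11, -1/7))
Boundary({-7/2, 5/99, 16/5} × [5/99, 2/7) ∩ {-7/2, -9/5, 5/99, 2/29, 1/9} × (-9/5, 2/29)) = {-7/2, 5/99} × [5/99, 2/29]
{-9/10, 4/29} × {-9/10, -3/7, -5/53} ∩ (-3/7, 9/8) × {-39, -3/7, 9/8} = {4/29} × {-3/7}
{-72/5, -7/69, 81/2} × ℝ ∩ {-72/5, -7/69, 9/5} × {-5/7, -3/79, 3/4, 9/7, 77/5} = {-72/5, -7/69} × {-5/7, -3/79, 3/4, 9/7, 77/5}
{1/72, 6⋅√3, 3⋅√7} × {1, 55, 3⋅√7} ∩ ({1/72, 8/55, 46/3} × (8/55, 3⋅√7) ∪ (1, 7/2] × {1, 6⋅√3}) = {1/72} × {1}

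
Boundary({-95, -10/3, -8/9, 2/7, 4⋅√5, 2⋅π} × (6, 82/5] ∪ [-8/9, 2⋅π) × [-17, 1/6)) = ({-8/9, 2⋅π} × [-17, 1/6]) ∪ ([-8/9, 2⋅π] × {-17, 1/6}) ∪ ({-95, -10/3, -8/9, 2/7, 4⋅√5, 2⋅π} × [6, 82/5])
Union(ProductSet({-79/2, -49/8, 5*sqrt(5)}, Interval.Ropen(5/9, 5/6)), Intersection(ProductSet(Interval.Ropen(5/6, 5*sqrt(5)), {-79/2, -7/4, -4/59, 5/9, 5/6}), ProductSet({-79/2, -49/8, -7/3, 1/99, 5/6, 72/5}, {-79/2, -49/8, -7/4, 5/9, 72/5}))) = Union(ProductSet({5/6}, {-79/2, -7/4, 5/9}), ProductSet({-79/2, -49/8, 5*sqrt(5)}, Interval.Ropen(5/9, 5/6)))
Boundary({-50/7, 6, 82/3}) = {-50/7, 6, 82/3}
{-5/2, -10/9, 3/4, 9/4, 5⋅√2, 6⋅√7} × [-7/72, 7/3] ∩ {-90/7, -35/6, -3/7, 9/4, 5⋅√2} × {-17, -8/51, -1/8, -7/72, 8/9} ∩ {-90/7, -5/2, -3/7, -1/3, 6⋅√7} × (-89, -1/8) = ∅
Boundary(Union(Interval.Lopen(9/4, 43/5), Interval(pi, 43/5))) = {9/4, 43/5}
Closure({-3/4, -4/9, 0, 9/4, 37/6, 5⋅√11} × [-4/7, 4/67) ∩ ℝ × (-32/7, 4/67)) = {-3/4, -4/9, 0, 9/4, 37/6, 5⋅√11} × [-4/7, 4/67]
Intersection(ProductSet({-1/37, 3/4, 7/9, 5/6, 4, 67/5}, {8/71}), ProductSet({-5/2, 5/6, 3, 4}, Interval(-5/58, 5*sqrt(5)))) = ProductSet({5/6, 4}, {8/71})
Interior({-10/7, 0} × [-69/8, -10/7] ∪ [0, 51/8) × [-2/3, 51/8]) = (0, 51/8) × (-2/3, 51/8)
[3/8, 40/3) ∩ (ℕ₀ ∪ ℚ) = ℚ ∩ [3/8, 40/3)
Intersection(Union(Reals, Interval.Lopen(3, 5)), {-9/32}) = {-9/32}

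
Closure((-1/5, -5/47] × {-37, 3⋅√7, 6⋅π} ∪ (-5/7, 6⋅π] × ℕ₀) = ([-5/7, 6⋅π] × ℕ₀) ∪ ([-1/5, -5/47] × {-37, 3⋅√7, 6⋅π})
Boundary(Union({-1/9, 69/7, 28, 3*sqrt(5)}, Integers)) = Union({-1/9, 69/7, 3*sqrt(5)}, Integers)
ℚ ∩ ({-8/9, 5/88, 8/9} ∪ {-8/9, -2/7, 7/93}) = {-8/9, -2/7, 5/88, 7/93, 8/9}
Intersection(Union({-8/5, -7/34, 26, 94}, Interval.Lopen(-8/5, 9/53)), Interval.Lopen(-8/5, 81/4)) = Interval.Lopen(-8/5, 9/53)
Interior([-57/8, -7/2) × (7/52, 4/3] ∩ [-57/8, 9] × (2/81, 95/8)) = (-57/8, -7/2) × (7/52, 4/3)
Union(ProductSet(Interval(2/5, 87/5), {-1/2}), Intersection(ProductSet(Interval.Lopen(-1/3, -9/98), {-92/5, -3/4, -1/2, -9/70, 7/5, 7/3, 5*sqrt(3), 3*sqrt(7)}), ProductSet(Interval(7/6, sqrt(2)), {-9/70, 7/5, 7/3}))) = ProductSet(Interval(2/5, 87/5), {-1/2})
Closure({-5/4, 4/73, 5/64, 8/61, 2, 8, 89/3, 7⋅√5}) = {-5/4, 4/73, 5/64, 8/61, 2, 8, 89/3, 7⋅√5}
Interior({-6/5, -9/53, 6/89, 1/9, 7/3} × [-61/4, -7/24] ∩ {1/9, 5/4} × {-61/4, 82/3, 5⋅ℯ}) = ∅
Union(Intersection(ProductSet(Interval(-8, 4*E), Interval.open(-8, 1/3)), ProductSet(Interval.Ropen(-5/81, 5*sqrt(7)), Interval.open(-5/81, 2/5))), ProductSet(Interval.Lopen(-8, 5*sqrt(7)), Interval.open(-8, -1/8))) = Union(ProductSet(Interval.Lopen(-8, 5*sqrt(7)), Interval.open(-8, -1/8)), ProductSet(Interval(-5/81, 4*E), Interval.open(-5/81, 1/3)))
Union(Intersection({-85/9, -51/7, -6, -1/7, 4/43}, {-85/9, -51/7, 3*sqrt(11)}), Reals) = Reals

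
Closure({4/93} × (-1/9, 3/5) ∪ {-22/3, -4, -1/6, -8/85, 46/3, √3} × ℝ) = ({4/93} × [-1/9, 3/5]) ∪ ({-22/3, -4, -1/6, -8/85, 46/3, √3} × ℝ)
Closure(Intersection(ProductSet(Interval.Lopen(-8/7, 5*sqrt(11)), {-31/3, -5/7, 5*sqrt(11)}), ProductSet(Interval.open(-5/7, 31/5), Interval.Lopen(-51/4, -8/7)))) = ProductSet(Interval(-5/7, 31/5), {-31/3})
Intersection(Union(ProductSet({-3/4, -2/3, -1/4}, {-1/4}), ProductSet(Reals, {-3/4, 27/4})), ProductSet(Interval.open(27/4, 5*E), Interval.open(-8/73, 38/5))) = ProductSet(Interval.open(27/4, 5*E), {27/4})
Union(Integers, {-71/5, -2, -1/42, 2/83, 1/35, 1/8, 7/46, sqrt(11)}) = Union({-71/5, -1/42, 2/83, 1/35, 1/8, 7/46, sqrt(11)}, Integers)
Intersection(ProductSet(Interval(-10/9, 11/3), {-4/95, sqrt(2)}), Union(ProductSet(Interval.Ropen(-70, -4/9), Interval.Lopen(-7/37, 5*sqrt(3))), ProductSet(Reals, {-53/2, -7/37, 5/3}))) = ProductSet(Interval.Ropen(-10/9, -4/9), {-4/95, sqrt(2)})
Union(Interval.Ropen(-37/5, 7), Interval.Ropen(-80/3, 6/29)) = Interval.Ropen(-80/3, 7)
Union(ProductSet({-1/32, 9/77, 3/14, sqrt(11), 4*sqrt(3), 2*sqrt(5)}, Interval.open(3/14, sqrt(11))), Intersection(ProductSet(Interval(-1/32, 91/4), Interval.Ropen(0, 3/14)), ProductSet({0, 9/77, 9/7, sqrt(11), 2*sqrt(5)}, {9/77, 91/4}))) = Union(ProductSet({0, 9/77, 9/7, sqrt(11), 2*sqrt(5)}, {9/77}), ProductSet({-1/32, 9/77, 3/14, sqrt(11), 4*sqrt(3), 2*sqrt(5)}, Interval.open(3/14, sqrt(11))))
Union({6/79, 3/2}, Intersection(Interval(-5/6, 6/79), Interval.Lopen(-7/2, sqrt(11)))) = Union({3/2}, Interval(-5/6, 6/79))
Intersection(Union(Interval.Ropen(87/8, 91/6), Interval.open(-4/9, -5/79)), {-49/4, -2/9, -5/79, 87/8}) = {-2/9, 87/8}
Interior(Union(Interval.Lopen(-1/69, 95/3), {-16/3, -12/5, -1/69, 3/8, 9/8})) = Interval.open(-1/69, 95/3)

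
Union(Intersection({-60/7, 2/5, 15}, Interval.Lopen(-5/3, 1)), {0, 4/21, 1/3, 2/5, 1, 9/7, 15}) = {0, 4/21, 1/3, 2/5, 1, 9/7, 15}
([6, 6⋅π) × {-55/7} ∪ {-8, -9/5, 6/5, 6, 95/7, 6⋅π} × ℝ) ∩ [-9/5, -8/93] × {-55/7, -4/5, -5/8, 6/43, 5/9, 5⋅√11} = {-9/5} × {-55/7, -4/5, -5/8, 6/43, 5/9, 5⋅√11}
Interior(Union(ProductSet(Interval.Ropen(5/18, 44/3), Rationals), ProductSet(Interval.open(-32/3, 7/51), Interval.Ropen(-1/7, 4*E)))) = Union(ProductSet(Interval.open(-32/3, 7/51), Interval.open(-1/7, 4*E)), ProductSet(Interval.Ropen(5/18, 44/3), Complement(Rationals, Interval(-oo, oo))))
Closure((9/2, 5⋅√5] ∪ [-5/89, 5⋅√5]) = [-5/89, 5⋅√5]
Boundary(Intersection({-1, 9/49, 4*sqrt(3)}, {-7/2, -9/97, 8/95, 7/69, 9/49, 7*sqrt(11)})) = {9/49}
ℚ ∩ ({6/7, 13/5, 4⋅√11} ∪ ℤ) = ℤ ∪ {6/7, 13/5}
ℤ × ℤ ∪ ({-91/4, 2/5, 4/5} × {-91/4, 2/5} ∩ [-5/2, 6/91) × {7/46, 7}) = ℤ × ℤ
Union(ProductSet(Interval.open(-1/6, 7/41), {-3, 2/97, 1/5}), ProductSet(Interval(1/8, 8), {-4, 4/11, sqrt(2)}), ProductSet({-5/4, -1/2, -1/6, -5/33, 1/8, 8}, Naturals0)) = Union(ProductSet({-5/4, -1/2, -1/6, -5/33, 1/8, 8}, Naturals0), ProductSet(Interval.open(-1/6, 7/41), {-3, 2/97, 1/5}), ProductSet(Interval(1/8, 8), {-4, 4/11, sqrt(2)}))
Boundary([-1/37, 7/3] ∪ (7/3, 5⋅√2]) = {-1/37, 5⋅√2}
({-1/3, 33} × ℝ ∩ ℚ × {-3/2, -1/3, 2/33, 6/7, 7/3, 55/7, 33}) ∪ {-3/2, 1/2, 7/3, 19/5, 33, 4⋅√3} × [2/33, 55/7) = ({-1/3, 33} × {-3/2, -1/3, 2/33, 6/7, 7/3, 55/7, 33}) ∪ ({-3/2, 1/2, 7/3, 19/5, 33, 4⋅√3} × [2/33, 55/7))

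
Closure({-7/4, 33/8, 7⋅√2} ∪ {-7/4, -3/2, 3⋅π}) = {-7/4, -3/2, 33/8, 7⋅√2, 3⋅π}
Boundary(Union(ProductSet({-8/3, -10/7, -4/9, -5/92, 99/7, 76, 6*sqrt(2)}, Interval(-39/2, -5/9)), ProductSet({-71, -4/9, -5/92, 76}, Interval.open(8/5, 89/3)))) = Union(ProductSet({-71, -4/9, -5/92, 76}, Interval(8/5, 89/3)), ProductSet({-8/3, -10/7, -4/9, -5/92, 99/7, 76, 6*sqrt(2)}, Interval(-39/2, -5/9)))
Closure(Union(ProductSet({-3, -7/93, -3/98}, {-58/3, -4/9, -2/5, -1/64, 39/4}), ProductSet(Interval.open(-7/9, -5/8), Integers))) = Union(ProductSet({-3, -7/93, -3/98}, {-58/3, -4/9, -2/5, -1/64, 39/4}), ProductSet(Interval(-7/9, -5/8), Integers))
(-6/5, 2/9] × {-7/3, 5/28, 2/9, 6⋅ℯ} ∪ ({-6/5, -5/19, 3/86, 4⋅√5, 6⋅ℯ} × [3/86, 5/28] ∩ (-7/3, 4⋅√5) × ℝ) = ({-6/5, -5/19, 3/86} × [3/86, 5/28]) ∪ ((-6/5, 2/9] × {-7/3, 5/28, 2/9, 6⋅ℯ})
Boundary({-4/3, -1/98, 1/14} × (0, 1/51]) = {-4/3, -1/98, 1/14} × [0, 1/51]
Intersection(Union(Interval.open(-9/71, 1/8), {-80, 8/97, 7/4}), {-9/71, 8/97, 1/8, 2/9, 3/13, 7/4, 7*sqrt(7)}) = {8/97, 7/4}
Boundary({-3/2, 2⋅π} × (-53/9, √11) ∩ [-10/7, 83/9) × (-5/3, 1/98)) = {2⋅π} × [-5/3, 1/98]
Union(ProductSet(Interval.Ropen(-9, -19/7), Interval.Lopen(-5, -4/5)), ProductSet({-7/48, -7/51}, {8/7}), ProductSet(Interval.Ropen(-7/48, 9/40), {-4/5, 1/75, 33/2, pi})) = Union(ProductSet({-7/48, -7/51}, {8/7}), ProductSet(Interval.Ropen(-9, -19/7), Interval.Lopen(-5, -4/5)), ProductSet(Interval.Ropen(-7/48, 9/40), {-4/5, 1/75, 33/2, pi}))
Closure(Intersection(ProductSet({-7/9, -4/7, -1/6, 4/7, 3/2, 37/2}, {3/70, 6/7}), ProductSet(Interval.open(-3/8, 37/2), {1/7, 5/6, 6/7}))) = ProductSet({-1/6, 4/7, 3/2}, {6/7})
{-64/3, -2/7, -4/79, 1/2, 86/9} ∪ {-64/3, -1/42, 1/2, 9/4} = {-64/3, -2/7, -4/79, -1/42, 1/2, 9/4, 86/9}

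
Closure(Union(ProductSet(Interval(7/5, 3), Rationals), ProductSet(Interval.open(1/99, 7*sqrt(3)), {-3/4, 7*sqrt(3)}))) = Union(ProductSet(Interval(1/99, 7*sqrt(3)), {-3/4, 7*sqrt(3)}), ProductSet(Interval(7/5, 3), Reals))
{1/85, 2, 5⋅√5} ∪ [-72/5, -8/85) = [-72/5, -8/85) ∪ {1/85, 2, 5⋅√5}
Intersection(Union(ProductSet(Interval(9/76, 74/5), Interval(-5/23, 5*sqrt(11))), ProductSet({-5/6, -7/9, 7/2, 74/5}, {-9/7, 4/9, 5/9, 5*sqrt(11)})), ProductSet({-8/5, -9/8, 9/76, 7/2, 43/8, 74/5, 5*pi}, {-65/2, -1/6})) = ProductSet({9/76, 7/2, 43/8, 74/5}, {-1/6})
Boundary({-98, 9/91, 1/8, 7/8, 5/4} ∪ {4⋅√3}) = {-98, 9/91, 1/8, 7/8, 5/4, 4⋅√3}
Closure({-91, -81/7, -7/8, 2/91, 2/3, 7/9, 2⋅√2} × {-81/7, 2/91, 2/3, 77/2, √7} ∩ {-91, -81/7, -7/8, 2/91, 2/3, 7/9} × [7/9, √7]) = {-91, -81/7, -7/8, 2/91, 2/3, 7/9} × {√7}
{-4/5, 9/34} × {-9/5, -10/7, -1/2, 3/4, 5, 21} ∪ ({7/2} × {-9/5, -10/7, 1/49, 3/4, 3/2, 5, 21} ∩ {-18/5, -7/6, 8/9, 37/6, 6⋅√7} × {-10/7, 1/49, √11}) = {-4/5, 9/34} × {-9/5, -10/7, -1/2, 3/4, 5, 21}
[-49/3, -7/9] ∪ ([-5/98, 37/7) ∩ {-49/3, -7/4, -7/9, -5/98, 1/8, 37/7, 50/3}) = [-49/3, -7/9] ∪ {-5/98, 1/8}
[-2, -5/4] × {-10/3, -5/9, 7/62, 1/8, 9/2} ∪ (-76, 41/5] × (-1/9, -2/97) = ((-76, 41/5] × (-1/9, -2/97)) ∪ ([-2, -5/4] × {-10/3, -5/9, 7/62, 1/8, 9/2})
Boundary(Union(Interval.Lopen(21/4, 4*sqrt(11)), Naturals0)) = Union(Complement(Naturals0, Interval.open(21/4, 4*sqrt(11))), {21/4, 4*sqrt(11)})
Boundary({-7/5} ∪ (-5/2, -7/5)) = {-5/2, -7/5}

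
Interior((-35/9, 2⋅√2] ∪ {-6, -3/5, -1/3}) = (-35/9, 2⋅√2)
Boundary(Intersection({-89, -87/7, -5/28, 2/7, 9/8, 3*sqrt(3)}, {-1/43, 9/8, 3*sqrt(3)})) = {9/8, 3*sqrt(3)}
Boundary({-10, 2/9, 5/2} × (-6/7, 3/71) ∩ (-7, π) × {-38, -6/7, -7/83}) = {2/9, 5/2} × {-7/83}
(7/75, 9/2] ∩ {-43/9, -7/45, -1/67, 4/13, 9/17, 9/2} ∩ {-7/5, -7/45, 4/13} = {4/13}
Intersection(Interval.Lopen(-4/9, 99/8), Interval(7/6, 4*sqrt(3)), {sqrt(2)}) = {sqrt(2)}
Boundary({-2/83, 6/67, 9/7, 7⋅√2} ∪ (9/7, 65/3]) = {-2/83, 6/67, 9/7, 65/3}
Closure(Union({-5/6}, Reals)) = Reals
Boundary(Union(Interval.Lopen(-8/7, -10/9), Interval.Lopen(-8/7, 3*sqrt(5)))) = {-8/7, 3*sqrt(5)}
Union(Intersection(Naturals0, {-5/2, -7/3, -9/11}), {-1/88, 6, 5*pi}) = {-1/88, 6, 5*pi}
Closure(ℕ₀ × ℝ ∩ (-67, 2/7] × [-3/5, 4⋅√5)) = {0} × [-3/5, 4⋅√5]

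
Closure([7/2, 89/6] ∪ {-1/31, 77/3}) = {-1/31, 77/3} ∪ [7/2, 89/6]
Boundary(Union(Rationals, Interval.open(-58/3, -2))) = Union(Interval(-oo, -58/3), Interval(-2, oo))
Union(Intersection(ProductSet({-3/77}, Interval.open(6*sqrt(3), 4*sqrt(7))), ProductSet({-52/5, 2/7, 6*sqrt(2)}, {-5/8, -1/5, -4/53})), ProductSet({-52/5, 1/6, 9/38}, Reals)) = ProductSet({-52/5, 1/6, 9/38}, Reals)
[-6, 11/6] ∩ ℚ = ℚ ∩ [-6, 11/6]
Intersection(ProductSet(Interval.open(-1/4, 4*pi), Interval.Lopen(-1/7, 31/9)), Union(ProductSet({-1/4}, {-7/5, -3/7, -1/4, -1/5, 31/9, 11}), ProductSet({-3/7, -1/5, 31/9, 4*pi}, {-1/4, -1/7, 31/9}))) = ProductSet({-1/5, 31/9}, {31/9})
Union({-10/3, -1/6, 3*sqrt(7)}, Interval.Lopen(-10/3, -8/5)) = Union({-1/6, 3*sqrt(7)}, Interval(-10/3, -8/5))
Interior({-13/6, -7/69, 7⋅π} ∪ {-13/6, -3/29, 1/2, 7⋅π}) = ∅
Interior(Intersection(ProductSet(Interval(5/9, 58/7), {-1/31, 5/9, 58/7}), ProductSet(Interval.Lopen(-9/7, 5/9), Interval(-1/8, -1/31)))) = EmptySet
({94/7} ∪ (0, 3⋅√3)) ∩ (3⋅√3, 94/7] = {94/7}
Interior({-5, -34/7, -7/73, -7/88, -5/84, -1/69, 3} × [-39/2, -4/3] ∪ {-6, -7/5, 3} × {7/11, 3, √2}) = ∅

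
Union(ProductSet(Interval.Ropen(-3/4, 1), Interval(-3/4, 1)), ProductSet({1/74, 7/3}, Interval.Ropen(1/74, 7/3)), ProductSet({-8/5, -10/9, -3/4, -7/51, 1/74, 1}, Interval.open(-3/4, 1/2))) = Union(ProductSet({1/74, 7/3}, Interval.Ropen(1/74, 7/3)), ProductSet({-8/5, -10/9, -3/4, -7/51, 1/74, 1}, Interval.open(-3/4, 1/2)), ProductSet(Interval.Ropen(-3/4, 1), Interval(-3/4, 1)))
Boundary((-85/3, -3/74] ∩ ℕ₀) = ∅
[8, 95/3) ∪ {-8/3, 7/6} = {-8/3, 7/6} ∪ [8, 95/3)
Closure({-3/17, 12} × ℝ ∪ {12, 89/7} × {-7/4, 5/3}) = ({-3/17, 12} × ℝ) ∪ ({12, 89/7} × {-7/4, 5/3})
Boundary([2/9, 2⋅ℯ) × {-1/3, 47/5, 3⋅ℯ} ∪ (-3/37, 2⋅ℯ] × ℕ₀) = ([-3/37, 2⋅ℯ] × ℕ₀) ∪ ([2/9, 2⋅ℯ] × {-1/3, 47/5, 3⋅ℯ})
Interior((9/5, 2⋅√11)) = (9/5, 2⋅√11)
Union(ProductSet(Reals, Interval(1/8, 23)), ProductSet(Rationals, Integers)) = Union(ProductSet(Rationals, Integers), ProductSet(Reals, Interval(1/8, 23)))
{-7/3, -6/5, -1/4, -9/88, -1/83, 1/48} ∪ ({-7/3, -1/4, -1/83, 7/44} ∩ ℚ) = {-7/3, -6/5, -1/4, -9/88, -1/83, 1/48, 7/44}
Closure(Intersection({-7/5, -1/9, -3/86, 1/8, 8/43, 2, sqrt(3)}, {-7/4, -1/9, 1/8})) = {-1/9, 1/8}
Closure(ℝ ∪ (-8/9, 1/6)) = (-∞, ∞)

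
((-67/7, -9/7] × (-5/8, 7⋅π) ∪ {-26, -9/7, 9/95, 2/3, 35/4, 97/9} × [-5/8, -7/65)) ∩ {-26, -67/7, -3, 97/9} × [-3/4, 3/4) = ({-3} × (-5/8, 3/4)) ∪ ({-26, 97/9} × [-5/8, -7/65))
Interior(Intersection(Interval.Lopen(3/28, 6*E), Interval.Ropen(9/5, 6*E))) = Interval.open(9/5, 6*E)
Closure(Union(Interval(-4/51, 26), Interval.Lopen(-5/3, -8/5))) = Union(Interval(-5/3, -8/5), Interval(-4/51, 26))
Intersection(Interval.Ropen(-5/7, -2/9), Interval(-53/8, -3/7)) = Interval(-5/7, -3/7)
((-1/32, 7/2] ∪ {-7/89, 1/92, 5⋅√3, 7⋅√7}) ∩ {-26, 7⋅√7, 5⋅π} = {7⋅√7}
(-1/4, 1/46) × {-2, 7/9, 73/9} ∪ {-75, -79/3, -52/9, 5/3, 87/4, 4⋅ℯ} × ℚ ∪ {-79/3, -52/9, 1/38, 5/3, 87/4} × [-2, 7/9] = ((-1/4, 1/46) × {-2, 7/9, 73/9}) ∪ ({-75, -79/3, -52/9, 5/3, 87/4, 4⋅ℯ} × ℚ) ∪ ({-79/3, -52/9, 1/38, 5/3, 87/4} × [-2, 7/9])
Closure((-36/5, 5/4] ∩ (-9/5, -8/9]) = [-9/5, -8/9]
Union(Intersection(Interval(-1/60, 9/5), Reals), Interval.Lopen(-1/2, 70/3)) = Interval.Lopen(-1/2, 70/3)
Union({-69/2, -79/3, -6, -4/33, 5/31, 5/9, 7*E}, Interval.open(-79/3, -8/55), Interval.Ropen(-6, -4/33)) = Union({-69/2, 5/31, 5/9, 7*E}, Interval(-79/3, -4/33))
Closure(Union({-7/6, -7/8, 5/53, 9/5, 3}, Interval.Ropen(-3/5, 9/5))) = Union({-7/6, -7/8, 3}, Interval(-3/5, 9/5))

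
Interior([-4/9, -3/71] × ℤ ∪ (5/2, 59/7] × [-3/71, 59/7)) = (5/2, 59/7) × ((-3/71, 59/7) ∪ ((-3/71, 59/7) \ ℤ))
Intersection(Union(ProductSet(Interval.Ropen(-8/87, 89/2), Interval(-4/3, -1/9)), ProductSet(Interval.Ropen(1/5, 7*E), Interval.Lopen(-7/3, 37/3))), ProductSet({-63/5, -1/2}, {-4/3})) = EmptySet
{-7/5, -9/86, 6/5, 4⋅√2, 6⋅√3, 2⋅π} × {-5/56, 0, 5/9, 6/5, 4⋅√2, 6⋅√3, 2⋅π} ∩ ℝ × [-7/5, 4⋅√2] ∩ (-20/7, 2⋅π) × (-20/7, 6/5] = {-7/5, -9/86, 6/5, 4⋅√2} × {-5/56, 0, 5/9, 6/5}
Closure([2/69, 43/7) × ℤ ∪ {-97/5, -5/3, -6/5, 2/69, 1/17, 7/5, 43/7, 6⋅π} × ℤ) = ({-97/5, -5/3, -6/5, 6⋅π} ∪ [2/69, 43/7]) × ℤ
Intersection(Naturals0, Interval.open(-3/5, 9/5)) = Range(0, 2, 1)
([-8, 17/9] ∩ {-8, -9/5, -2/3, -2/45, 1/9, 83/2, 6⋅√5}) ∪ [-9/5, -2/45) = {-8, 1/9} ∪ [-9/5, -2/45]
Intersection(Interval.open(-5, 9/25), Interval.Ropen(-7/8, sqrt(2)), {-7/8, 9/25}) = {-7/8}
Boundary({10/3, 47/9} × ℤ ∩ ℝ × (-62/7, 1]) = {10/3, 47/9} × {-8, -7, …, 1}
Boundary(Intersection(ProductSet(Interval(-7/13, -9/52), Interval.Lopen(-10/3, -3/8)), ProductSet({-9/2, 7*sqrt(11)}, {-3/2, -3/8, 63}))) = EmptySet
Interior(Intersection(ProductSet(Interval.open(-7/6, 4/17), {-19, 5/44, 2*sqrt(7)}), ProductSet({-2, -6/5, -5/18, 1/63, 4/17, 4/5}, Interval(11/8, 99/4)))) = EmptySet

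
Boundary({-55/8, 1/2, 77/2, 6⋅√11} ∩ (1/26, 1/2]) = {1/2}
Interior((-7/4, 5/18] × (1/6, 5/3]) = (-7/4, 5/18) × (1/6, 5/3)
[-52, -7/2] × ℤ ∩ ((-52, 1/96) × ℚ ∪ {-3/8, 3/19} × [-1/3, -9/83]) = (-52, -7/2] × ℤ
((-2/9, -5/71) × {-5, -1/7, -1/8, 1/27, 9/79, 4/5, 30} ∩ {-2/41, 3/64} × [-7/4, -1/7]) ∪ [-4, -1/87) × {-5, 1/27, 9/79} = [-4, -1/87) × {-5, 1/27, 9/79}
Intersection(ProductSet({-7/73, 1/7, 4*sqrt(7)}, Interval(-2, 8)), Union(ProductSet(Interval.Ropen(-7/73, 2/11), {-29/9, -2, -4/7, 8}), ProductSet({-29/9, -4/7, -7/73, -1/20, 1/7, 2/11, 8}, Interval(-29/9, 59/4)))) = ProductSet({-7/73, 1/7}, Interval(-2, 8))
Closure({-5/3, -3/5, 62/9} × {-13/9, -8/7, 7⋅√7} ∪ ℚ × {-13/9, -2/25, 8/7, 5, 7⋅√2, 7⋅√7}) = ({-5/3, -3/5, 62/9} × {-13/9, -8/7, 7⋅√7}) ∪ (ℝ × {-13/9, -2/25, 8/7, 5, 7⋅√2, 7⋅√7})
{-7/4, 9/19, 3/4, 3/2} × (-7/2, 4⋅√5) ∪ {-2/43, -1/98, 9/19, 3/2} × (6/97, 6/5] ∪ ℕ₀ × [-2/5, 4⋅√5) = ({-2/43, -1/98, 9/19, 3/2} × (6/97, 6/5]) ∪ (ℕ₀ × [-2/5, 4⋅√5)) ∪ ({-7/4, 9/19, 3/4, 3/2} × (-7/2, 4⋅√5))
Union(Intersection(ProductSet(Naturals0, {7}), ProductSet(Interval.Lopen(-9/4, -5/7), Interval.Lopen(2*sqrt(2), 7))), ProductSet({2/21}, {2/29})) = ProductSet({2/21}, {2/29})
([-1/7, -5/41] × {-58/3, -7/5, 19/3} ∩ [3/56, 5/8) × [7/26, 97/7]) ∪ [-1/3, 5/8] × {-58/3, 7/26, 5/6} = [-1/3, 5/8] × {-58/3, 7/26, 5/6}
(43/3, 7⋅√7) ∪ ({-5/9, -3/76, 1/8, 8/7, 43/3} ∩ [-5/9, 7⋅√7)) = {-5/9, -3/76, 1/8, 8/7} ∪ [43/3, 7⋅√7)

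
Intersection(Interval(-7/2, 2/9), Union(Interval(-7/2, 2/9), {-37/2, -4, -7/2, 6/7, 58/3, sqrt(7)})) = Interval(-7/2, 2/9)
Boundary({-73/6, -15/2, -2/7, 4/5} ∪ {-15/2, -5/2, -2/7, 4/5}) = {-73/6, -15/2, -5/2, -2/7, 4/5}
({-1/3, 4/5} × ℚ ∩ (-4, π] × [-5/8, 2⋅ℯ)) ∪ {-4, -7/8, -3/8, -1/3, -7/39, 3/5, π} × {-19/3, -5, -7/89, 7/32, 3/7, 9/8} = ({-1/3, 4/5} × (ℚ ∩ [-5/8, 2⋅ℯ))) ∪ ({-4, -7/8, -3/8, -1/3, -7/39, 3/5, π} × {-19/3, -5, -7/89, 7/32, 3/7, 9/8})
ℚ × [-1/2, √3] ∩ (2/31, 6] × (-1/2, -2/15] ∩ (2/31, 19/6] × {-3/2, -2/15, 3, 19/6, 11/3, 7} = (ℚ ∩ (2/31, 19/6]) × {-2/15}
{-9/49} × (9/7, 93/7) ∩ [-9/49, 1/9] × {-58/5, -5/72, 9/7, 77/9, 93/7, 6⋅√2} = {-9/49} × {77/9, 6⋅√2}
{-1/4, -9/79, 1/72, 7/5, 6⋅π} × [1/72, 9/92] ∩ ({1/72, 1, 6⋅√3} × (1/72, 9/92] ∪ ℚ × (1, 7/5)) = {1/72} × (1/72, 9/92]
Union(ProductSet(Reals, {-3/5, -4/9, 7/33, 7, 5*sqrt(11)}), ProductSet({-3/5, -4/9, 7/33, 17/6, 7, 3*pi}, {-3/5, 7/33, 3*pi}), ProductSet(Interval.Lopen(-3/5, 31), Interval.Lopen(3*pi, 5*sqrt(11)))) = Union(ProductSet({-3/5, -4/9, 7/33, 17/6, 7, 3*pi}, {-3/5, 7/33, 3*pi}), ProductSet(Interval.Lopen(-3/5, 31), Interval.Lopen(3*pi, 5*sqrt(11))), ProductSet(Reals, {-3/5, -4/9, 7/33, 7, 5*sqrt(11)}))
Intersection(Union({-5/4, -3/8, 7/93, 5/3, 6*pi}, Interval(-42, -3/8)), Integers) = Range(-42, 0, 1)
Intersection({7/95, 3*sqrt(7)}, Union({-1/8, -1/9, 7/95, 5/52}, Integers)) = {7/95}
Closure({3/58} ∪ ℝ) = ℝ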